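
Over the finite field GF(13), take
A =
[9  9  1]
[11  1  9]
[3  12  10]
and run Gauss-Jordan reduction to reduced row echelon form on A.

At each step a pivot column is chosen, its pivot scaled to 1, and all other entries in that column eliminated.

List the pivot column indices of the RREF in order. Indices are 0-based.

step 1: normalize row 0 (÷9) = (1, 1, 3)
  row 1: subtract 11×row0 = (0, 3, 2)
  row 2: subtract 3×row0 = (0, 9, 1)
step 2: normalize row 1 (÷3) = (0, 1, 5)
  row 0: subtract 1×row1 = (1, 0, 11)
  row 2: subtract 9×row1 = (0, 0, 8)
step 3: normalize row 2 (÷8) = (0, 0, 1)
  row 0: subtract 11×row2 = (1, 0, 0)
  row 1: subtract 5×row2 = (0, 1, 0)

pivot columns: 0, 1, 2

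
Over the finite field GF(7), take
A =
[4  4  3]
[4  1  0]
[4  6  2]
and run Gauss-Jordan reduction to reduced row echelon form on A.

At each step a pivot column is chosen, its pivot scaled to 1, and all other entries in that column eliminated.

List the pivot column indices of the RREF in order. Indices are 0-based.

[1] R0 /= 4  ⇒  (1, 1, 6)
     R1 -= 4·R0  ⇒  (0, 4, 4)
     R2 -= 4·R0  ⇒  (0, 2, 6)
[2] R1 /= 4  ⇒  (0, 1, 1)
     R0 -= 1·R1  ⇒  (1, 0, 5)
     R2 -= 2·R1  ⇒  (0, 0, 4)
[3] R2 /= 4  ⇒  (0, 0, 1)
     R0 -= 5·R2  ⇒  (1, 0, 0)
     R1 -= 1·R2  ⇒  (0, 1, 0)

pivot columns: 0, 1, 2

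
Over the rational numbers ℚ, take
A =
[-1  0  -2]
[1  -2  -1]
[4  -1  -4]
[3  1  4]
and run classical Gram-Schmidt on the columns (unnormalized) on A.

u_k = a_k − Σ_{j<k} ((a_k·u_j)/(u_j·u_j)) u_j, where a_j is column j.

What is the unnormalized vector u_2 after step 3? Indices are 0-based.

Step 1: u_0 = a_0 = (-1, 1, 4, 3).
Step 2: u_1 = a_1 − (-1/9)·u_0 = (-1/9, -17/9, -5/9, 4/3).
Step 3: u_2 = a_2 − (-1/9)·u_0 − (29/17)·u_1 = (-98/51, 7/3, -133/51, 35/17).

u_2 = (-98/51, 7/3, -133/51, 35/17)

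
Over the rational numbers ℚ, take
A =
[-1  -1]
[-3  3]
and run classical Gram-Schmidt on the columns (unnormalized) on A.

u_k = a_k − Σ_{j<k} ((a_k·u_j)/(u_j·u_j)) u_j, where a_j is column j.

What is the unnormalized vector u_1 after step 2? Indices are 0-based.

u_1 = (-9/5, 3/5)

Step 1: u_0 = a_0 = (-1, -3).
Step 2: u_1 = a_1 − (-4/5)·u_0 = (-9/5, 3/5).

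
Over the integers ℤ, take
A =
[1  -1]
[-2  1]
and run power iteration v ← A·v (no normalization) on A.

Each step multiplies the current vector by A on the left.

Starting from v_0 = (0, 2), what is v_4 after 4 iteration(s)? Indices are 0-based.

v_4 = (-24, 34)

v_0 = (0, 2).
v_1 = A·v_0 = (-2, 2).
v_2 = A·v_1 = (-4, 6).
v_3 = A·v_2 = (-10, 14).
v_4 = A·v_3 = (-24, 34).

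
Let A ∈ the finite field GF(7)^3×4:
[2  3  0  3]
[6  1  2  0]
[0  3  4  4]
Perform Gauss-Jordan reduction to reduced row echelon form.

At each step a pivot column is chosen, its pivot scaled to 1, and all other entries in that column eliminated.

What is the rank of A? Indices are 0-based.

rank = 3

[1] R0 /= 2  ⇒  (1, 5, 0, 5)
     R1 -= 6·R0  ⇒  (0, 6, 2, 5)
[2] R1 /= 6  ⇒  (0, 1, 5, 2)
     R0 -= 5·R1  ⇒  (1, 0, 3, 2)
     R2 -= 3·R1  ⇒  (0, 0, 3, 5)
[3] R2 /= 3  ⇒  (0, 0, 1, 4)
     R0 -= 3·R2  ⇒  (1, 0, 0, 4)
     R1 -= 5·R2  ⇒  (0, 1, 0, 3)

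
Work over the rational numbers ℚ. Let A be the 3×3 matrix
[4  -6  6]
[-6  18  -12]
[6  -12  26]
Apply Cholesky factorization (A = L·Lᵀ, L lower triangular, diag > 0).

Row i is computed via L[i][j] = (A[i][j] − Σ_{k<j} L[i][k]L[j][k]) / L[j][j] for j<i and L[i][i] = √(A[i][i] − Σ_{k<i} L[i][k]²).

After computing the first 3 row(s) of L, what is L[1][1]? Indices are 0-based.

Step 1: L[0][0] = √(4) = 2.
  L[1][0] = (-6) / L[0][0] = -3.
Step 2: L[1][1] = √(9) = 3.
  L[2][0] = (6) / L[0][0] = 3.
  L[2][1] = (-3) / L[1][1] = -1.
Step 3: L[2][2] = √(16) = 4.

L[1][1] = 3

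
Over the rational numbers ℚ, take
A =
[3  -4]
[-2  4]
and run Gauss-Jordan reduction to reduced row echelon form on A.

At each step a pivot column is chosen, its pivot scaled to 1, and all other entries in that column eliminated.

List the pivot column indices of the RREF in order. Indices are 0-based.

pivot(0,0)=3: scale R0 → (1, -4/3)
  clear (1,0): R1 −= (-2)R0 → (0, 4/3)
pivot(1,1)=4/3: scale R1 → (0, 1)
  clear (0,1): R0 −= (-4/3)R1 → (1, 0)

pivot columns: 0, 1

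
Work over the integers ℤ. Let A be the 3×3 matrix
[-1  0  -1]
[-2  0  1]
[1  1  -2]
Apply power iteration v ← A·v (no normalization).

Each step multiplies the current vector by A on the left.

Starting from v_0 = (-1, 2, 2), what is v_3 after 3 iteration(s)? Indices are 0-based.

v_3 = (-13, 1, -15)

v_0 = (-1, 2, 2).
v_1 = A·v_0 = (-1, 4, -3).
v_2 = A·v_1 = (4, -1, 9).
v_3 = A·v_2 = (-13, 1, -15).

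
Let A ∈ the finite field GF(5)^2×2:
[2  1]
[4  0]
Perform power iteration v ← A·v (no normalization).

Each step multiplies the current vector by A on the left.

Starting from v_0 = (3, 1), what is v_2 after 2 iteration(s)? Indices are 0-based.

v_0 = (3, 1).
v_1 = A·v_0 = (2, 2).
v_2 = A·v_1 = (1, 3).

v_2 = (1, 3)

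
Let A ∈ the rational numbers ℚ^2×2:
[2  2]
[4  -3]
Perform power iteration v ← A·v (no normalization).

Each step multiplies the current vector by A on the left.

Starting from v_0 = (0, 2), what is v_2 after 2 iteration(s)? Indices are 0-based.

v_0 = (0, 2).
v_1 = A·v_0 = (4, -6).
v_2 = A·v_1 = (-4, 34).

v_2 = (-4, 34)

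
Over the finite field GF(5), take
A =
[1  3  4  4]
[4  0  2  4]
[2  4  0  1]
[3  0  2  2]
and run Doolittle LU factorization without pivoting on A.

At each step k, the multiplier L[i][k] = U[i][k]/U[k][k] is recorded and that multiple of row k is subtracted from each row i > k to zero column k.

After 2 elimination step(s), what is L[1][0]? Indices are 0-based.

Step 1: pivot at (0,0) is 1.
  row1 ← row1 − (4)·row0  ⇒  L[1][0]=4, U row1=(0, 3, 1, 3)
  row2 ← row2 − (2)·row0  ⇒  L[2][0]=2, U row2=(0, 3, 2, 3)
  row3 ← row3 − (3)·row0  ⇒  L[3][0]=3, U row3=(0, 1, 0, 0)
Step 2: pivot at (1,1) is 3.
  row2 ← row2 − (1)·row1  ⇒  L[2][1]=1, U row2=(0, 0, 1, 0)
  row3 ← row3 − (2)·row1  ⇒  L[3][1]=2, U row3=(0, 0, 3, 4)

L[1][0] = 4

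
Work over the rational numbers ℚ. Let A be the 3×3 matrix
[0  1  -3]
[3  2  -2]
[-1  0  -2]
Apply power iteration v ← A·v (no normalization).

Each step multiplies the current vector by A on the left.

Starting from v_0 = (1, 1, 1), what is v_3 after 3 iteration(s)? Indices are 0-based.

v_3 = (-18, 32, -28)

v_0 = (1, 1, 1).
v_1 = A·v_0 = (-2, 3, -3).
v_2 = A·v_1 = (12, 6, 8).
v_3 = A·v_2 = (-18, 32, -28).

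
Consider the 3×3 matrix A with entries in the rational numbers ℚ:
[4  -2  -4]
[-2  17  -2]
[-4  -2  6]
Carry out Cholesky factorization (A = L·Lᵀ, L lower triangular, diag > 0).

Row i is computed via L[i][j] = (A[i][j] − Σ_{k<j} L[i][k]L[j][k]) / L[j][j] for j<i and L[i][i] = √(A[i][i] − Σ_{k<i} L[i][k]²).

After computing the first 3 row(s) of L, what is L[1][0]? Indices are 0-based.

Step 1: L[0][0] = √(4) = 2.
  L[1][0] = (-2) / L[0][0] = -1.
Step 2: L[1][1] = √(16) = 4.
  L[2][0] = (-4) / L[0][0] = -2.
  L[2][1] = (-4) / L[1][1] = -1.
Step 3: L[2][2] = √(1) = 1.

L[1][0] = -1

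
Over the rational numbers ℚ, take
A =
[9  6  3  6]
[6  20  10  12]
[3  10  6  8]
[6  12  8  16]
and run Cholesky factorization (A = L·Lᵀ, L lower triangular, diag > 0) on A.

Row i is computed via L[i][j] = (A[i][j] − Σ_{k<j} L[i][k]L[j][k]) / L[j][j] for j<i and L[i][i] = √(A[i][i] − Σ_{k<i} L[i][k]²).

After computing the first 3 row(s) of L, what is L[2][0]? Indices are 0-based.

L[2][0] = 1

Step 1: L[0][0] = √(9) = 3.
  L[1][0] = (6) / L[0][0] = 2.
Step 2: L[1][1] = √(16) = 4.
  L[2][0] = (3) / L[0][0] = 1.
  L[2][1] = (8) / L[1][1] = 2.
Step 3: L[2][2] = √(1) = 1.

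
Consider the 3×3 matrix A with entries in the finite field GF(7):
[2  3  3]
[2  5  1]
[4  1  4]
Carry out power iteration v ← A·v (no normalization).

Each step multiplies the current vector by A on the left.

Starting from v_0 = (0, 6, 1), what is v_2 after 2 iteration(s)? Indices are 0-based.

v_2 = (4, 4, 1)

v_0 = (0, 6, 1).
v_1 = A·v_0 = (0, 3, 3).
v_2 = A·v_1 = (4, 4, 1).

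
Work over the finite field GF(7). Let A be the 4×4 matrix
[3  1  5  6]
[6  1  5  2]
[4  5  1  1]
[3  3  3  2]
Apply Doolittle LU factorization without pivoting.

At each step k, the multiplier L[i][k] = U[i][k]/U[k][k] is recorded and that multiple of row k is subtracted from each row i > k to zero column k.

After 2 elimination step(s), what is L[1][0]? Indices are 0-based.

L[1][0] = 2

Step 1: pivot at (0,0) is 3.
  row1 ← row1 − (2)·row0  ⇒  L[1][0]=2, U row1=(0, 6, 2, 4)
  row2 ← row2 − (6)·row0  ⇒  L[2][0]=6, U row2=(0, 6, 6, 0)
  row3 ← row3 − (1)·row0  ⇒  L[3][0]=1, U row3=(0, 2, 5, 3)
Step 2: pivot at (1,1) is 6.
  row2 ← row2 − (1)·row1  ⇒  L[2][1]=1, U row2=(0, 0, 4, 3)
  row3 ← row3 − (5)·row1  ⇒  L[3][1]=5, U row3=(0, 0, 2, 4)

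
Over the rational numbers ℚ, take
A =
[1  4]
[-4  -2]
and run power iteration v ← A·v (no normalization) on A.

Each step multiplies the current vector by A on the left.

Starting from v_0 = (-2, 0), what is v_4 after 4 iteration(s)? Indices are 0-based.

v_4 = (-418, 216)

v_0 = (-2, 0).
v_1 = A·v_0 = (-2, 8).
v_2 = A·v_1 = (30, -8).
v_3 = A·v_2 = (-2, -104).
v_4 = A·v_3 = (-418, 216).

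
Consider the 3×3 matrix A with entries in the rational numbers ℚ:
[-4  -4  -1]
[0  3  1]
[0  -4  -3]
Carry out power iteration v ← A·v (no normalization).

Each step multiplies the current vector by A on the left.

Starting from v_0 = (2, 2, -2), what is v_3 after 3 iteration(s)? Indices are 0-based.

v_0 = (2, 2, -2).
v_1 = A·v_0 = (-14, 4, -2).
v_2 = A·v_1 = (42, 10, -10).
v_3 = A·v_2 = (-198, 20, -10).

v_3 = (-198, 20, -10)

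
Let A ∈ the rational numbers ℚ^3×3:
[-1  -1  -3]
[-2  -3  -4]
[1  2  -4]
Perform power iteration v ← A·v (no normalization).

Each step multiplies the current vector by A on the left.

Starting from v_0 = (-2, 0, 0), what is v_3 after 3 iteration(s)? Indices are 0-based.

v_3 = (-46, -48, -88)

v_0 = (-2, 0, 0).
v_1 = A·v_0 = (2, 4, -2).
v_2 = A·v_1 = (0, -8, 18).
v_3 = A·v_2 = (-46, -48, -88).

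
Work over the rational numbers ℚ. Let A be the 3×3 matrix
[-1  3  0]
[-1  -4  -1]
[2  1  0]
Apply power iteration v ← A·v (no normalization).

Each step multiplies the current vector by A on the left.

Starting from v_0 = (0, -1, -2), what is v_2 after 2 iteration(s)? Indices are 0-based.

v_0 = (0, -1, -2).
v_1 = A·v_0 = (-3, 6, -1).
v_2 = A·v_1 = (21, -20, 0).

v_2 = (21, -20, 0)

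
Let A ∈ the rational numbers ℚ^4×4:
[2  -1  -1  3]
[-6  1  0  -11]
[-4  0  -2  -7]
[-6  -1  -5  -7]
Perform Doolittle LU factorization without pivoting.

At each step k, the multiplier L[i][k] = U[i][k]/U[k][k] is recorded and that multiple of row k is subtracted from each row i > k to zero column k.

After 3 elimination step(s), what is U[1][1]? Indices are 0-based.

[col 0] pivot 2
  R1 -= -3*R0 → (0, -2, -3, -2)  (L[1][0] := -3)
  R2 -= -2*R0 → (0, -2, -4, -1)  (L[2][0] := -2)
  R3 -= -3*R0 → (0, -4, -8, 2)  (L[3][0] := -3)
[col 1] pivot -2
  R2 -= 1*R1 → (0, 0, -1, 1)  (L[2][1] := 1)
  R3 -= 2*R1 → (0, 0, -2, 6)  (L[3][1] := 2)
[col 2] pivot -1
  R3 -= 2*R2 → (0, 0, 0, 4)  (L[3][2] := 2)

U[1][1] = -2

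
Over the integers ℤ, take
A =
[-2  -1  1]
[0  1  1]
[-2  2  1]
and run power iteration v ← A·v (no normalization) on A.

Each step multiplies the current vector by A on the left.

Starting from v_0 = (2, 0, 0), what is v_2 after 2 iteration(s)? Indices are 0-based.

v_2 = (4, -4, 4)

v_0 = (2, 0, 0).
v_1 = A·v_0 = (-4, 0, -4).
v_2 = A·v_1 = (4, -4, 4).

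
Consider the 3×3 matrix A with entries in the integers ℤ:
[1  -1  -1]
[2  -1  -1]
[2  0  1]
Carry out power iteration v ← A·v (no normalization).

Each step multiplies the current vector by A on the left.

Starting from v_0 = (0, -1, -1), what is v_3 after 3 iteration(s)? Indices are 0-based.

v_0 = (0, -1, -1).
v_1 = A·v_0 = (2, 2, -1).
v_2 = A·v_1 = (1, 3, 3).
v_3 = A·v_2 = (-5, -4, 5).

v_3 = (-5, -4, 5)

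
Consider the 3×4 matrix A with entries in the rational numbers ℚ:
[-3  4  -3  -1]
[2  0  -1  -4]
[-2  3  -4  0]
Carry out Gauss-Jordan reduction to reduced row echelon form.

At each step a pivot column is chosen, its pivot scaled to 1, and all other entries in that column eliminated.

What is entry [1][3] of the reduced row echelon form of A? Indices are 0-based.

step 1: normalize row 0 (÷-3) = (1, -4/3, 1, 1/3)
  row 1: subtract 2×row0 = (0, 8/3, -3, -14/3)
  row 2: subtract -2×row0 = (0, 1/3, -2, 2/3)
step 2: normalize row 1 (÷8/3) = (0, 1, -9/8, -7/4)
  row 0: subtract -4/3×row1 = (1, 0, -1/2, -2)
  row 2: subtract 1/3×row1 = (0, 0, -13/8, 5/4)
step 3: normalize row 2 (÷-13/8) = (0, 0, 1, -10/13)
  row 0: subtract -1/2×row2 = (1, 0, 0, -31/13)
  row 1: subtract -9/8×row2 = (0, 1, 0, -34/13)

M[1][3] = -34/13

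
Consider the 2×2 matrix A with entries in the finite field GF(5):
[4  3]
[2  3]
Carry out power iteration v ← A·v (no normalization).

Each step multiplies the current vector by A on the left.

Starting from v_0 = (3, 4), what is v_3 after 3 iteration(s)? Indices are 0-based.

v_0 = (3, 4).
v_1 = A·v_0 = (4, 3).
v_2 = A·v_1 = (0, 2).
v_3 = A·v_2 = (1, 1).

v_3 = (1, 1)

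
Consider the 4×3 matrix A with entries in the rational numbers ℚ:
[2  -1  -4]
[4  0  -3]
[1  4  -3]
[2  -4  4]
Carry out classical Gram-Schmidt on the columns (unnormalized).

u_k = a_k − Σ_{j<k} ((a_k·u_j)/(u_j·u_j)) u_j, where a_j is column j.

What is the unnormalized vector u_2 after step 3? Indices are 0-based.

Step 1: u_0 = a_0 = (2, 4, 1, 2).
Step 2: u_1 = a_1 − (-6/25)·u_0 = (-13/25, 24/25, 106/25, -88/25).
Step 3: u_2 = a_2 − (-3/5)·u_0 − (-230/263)·u_1 = (-856/263, 63/263, 344/263, 558/263).

u_2 = (-856/263, 63/263, 344/263, 558/263)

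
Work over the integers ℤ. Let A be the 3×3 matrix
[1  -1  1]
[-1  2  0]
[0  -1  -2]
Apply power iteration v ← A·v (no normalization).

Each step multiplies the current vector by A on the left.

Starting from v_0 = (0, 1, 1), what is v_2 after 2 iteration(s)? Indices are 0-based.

v_2 = (-5, 4, 4)

v_0 = (0, 1, 1).
v_1 = A·v_0 = (0, 2, -3).
v_2 = A·v_1 = (-5, 4, 4).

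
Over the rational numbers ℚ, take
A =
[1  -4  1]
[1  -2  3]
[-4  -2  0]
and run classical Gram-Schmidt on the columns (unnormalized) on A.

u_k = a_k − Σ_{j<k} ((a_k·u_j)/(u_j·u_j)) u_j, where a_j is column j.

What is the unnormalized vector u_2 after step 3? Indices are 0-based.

Step 1: u_0 = a_0 = (1, 1, -4).
Step 2: u_1 = a_1 − (1/9)·u_0 = (-37/9, -19/9, -14/9).
Step 3: u_2 = a_2 − (2/9)·u_0 − (-47/107)·u_1 = (-110/107, 198/107, 22/107).

u_2 = (-110/107, 198/107, 22/107)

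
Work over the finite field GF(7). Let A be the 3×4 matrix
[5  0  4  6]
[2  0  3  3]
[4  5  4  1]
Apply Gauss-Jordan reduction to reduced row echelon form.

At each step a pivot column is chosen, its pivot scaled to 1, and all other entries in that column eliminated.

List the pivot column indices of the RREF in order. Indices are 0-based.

pivot(0,0)=5: scale R0 → (1, 0, 5, 4)
  clear (1,0): R1 −= (2)R0 → (0, 0, 0, 2)
  clear (2,0): R2 −= (4)R0 → (0, 5, 5, 6)
pivot(1,1): swap R1↔R2
pivot(1,1)=5: scale R1 → (0, 1, 1, 4)
col 2: no nonzero at/below row 2; advance.
pivot(2,3)=2: scale R2 → (0, 0, 0, 1)
  clear (0,3): R0 −= (4)R2 → (1, 0, 5, 0)
  clear (1,3): R1 −= (4)R2 → (0, 1, 1, 0)

pivot columns: 0, 1, 3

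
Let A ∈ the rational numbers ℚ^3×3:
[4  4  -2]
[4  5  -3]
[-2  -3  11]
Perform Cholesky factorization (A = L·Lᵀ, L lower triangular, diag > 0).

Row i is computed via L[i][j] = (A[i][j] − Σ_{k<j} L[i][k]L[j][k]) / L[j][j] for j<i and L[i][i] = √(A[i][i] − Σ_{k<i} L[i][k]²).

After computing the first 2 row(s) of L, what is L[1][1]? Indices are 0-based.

L[1][1] = 1

Step 1: L[0][0] = √(4) = 2.
  L[1][0] = (4) / L[0][0] = 2.
Step 2: L[1][1] = √(1) = 1.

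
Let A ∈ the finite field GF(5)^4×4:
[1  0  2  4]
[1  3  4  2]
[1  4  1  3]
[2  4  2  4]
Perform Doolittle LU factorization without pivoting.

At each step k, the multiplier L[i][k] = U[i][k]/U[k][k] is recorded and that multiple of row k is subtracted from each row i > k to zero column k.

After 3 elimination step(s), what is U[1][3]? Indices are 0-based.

[col 0] pivot 1
  R1 -= 1*R0 → (0, 3, 2, 3)  (L[1][0] := 1)
  R2 -= 1*R0 → (0, 4, 4, 4)  (L[2][0] := 1)
  R3 -= 2*R0 → (0, 4, 3, 1)  (L[3][0] := 2)
[col 1] pivot 3
  R2 -= 3*R1 → (0, 0, 3, 0)  (L[2][1] := 3)
  R3 -= 3*R1 → (0, 0, 2, 2)  (L[3][1] := 3)
[col 2] pivot 3
  R3 -= 4*R2 → (0, 0, 0, 2)  (L[3][2] := 4)

U[1][3] = 3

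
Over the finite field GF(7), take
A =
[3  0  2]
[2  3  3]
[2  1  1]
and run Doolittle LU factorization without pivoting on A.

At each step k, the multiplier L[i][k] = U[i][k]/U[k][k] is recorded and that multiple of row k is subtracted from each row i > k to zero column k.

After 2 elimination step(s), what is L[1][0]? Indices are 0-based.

L[1][0] = 3

[col 0] pivot 3
  R1 -= 3*R0 → (0, 3, 4)  (L[1][0] := 3)
  R2 -= 3*R0 → (0, 1, 2)  (L[2][0] := 3)
[col 1] pivot 3
  R2 -= 5*R1 → (0, 0, 3)  (L[2][1] := 5)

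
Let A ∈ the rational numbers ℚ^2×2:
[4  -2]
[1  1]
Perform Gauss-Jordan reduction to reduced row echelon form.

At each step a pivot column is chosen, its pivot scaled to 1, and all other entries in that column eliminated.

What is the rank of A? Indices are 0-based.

pivot(0,0)=4: scale R0 → (1, -1/2)
  clear (1,0): R1 −= (1)R0 → (0, 3/2)
pivot(1,1)=3/2: scale R1 → (0, 1)
  clear (0,1): R0 −= (-1/2)R1 → (1, 0)

rank = 2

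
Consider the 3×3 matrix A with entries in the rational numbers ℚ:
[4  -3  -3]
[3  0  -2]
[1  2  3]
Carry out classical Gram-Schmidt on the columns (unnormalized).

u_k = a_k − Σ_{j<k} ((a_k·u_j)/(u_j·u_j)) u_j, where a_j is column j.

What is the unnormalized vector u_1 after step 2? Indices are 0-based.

u_1 = (-19/13, 15/13, 31/13)

Step 1: u_0 = a_0 = (4, 3, 1).
Step 2: u_1 = a_1 − (-5/13)·u_0 = (-19/13, 15/13, 31/13).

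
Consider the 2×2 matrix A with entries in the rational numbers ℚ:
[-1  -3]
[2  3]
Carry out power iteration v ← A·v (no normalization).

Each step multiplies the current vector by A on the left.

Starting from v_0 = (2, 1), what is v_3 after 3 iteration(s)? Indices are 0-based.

v_3 = (-17, 1)

v_0 = (2, 1).
v_1 = A·v_0 = (-5, 7).
v_2 = A·v_1 = (-16, 11).
v_3 = A·v_2 = (-17, 1).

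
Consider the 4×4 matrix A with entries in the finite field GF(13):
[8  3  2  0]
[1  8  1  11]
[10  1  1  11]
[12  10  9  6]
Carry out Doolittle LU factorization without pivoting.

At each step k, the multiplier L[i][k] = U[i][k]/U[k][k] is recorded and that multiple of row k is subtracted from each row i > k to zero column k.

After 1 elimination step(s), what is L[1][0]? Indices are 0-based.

Step 1: pivot at (0,0) is 8.
  row1 ← row1 − (5)·row0  ⇒  L[1][0]=5, U row1=(0, 6, 4, 11)
  row2 ← row2 − (11)·row0  ⇒  L[2][0]=11, U row2=(0, 7, 5, 11)
  row3 ← row3 − (8)·row0  ⇒  L[3][0]=8, U row3=(0, 12, 6, 6)

L[1][0] = 5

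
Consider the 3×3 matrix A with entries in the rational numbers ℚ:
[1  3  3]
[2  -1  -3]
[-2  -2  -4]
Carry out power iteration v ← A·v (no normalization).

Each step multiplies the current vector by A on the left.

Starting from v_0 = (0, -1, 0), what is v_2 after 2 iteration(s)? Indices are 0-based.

v_2 = (6, -13, -4)

v_0 = (0, -1, 0).
v_1 = A·v_0 = (-3, 1, 2).
v_2 = A·v_1 = (6, -13, -4).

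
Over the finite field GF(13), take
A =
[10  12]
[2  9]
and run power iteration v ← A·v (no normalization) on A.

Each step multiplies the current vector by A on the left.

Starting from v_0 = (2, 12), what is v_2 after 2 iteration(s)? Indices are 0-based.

v_0 = (2, 12).
v_1 = A·v_0 = (8, 8).
v_2 = A·v_1 = (7, 10).

v_2 = (7, 10)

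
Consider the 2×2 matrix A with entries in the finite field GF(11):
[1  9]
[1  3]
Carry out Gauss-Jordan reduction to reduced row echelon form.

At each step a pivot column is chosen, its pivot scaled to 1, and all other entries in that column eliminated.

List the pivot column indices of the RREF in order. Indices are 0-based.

pivot columns: 0, 1

step 1: normalize row 0 (÷1) = (1, 9)
  row 1: subtract 1×row0 = (0, 5)
step 2: normalize row 1 (÷5) = (0, 1)
  row 0: subtract 9×row1 = (1, 0)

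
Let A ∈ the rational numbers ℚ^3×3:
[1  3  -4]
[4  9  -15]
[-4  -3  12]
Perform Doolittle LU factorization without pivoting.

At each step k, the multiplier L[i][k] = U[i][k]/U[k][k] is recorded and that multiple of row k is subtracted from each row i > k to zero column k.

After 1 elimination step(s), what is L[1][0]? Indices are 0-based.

[col 0] pivot 1
  R1 -= 4*R0 → (0, -3, 1)  (L[1][0] := 4)
  R2 -= -4*R0 → (0, 9, -4)  (L[2][0] := -4)

L[1][0] = 4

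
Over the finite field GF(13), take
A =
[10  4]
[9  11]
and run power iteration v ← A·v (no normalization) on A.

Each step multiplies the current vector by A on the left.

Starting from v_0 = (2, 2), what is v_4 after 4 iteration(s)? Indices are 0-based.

v_4 = (6, 2)

v_0 = (2, 2).
v_1 = A·v_0 = (2, 1).
v_2 = A·v_1 = (11, 3).
v_3 = A·v_2 = (5, 2).
v_4 = A·v_3 = (6, 2).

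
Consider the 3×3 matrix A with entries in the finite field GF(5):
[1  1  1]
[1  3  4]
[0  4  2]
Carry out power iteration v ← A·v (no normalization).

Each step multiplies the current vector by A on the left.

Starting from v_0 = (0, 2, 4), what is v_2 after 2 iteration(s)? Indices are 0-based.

v_2 = (4, 1, 0)

v_0 = (0, 2, 4).
v_1 = A·v_0 = (1, 2, 1).
v_2 = A·v_1 = (4, 1, 0).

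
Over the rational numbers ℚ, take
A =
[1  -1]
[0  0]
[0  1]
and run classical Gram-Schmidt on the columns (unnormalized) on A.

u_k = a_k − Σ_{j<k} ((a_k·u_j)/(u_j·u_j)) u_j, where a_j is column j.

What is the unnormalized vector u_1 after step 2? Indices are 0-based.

Step 1: u_0 = a_0 = (1, 0, 0).
Step 2: u_1 = a_1 − (-1)·u_0 = (0, 0, 1).

u_1 = (0, 0, 1)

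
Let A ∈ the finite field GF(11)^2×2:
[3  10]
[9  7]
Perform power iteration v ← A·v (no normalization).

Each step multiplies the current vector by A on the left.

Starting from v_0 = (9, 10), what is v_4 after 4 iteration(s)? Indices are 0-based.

v_4 = (0, 9)

v_0 = (9, 10).
v_1 = A·v_0 = (6, 8).
v_2 = A·v_1 = (10, 0).
v_3 = A·v_2 = (8, 2).
v_4 = A·v_3 = (0, 9).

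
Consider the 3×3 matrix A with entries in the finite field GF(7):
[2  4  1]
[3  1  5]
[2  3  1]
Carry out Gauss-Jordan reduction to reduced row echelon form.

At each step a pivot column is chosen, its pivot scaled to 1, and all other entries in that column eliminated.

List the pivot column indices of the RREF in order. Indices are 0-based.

pivot(0,0)=2: scale R0 → (1, 2, 4)
  clear (1,0): R1 −= (3)R0 → (0, 2, 0)
  clear (2,0): R2 −= (2)R0 → (0, 6, 0)
pivot(1,1)=2: scale R1 → (0, 1, 0)
  clear (0,1): R0 −= (2)R1 → (1, 0, 4)
  clear (2,1): R2 −= (6)R1 → (0, 0, 0)
col 2: no nonzero at/below row 2; advance.

pivot columns: 0, 1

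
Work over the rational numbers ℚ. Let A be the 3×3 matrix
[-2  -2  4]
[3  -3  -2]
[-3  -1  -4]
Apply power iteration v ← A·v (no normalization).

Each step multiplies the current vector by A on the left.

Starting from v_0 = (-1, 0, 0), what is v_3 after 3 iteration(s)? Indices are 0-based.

v_0 = (-1, 0, 0).
v_1 = A·v_0 = (2, -3, 3).
v_2 = A·v_1 = (14, 9, -15).
v_3 = A·v_2 = (-106, 45, 9).

v_3 = (-106, 45, 9)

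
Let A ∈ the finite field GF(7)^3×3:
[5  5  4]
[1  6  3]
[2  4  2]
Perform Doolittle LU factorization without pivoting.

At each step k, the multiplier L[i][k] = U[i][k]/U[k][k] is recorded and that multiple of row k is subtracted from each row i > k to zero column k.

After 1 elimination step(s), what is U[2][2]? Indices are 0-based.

[col 0] pivot 5
  R1 -= 3*R0 → (0, 5, 5)  (L[1][0] := 3)
  R2 -= 6*R0 → (0, 2, 6)  (L[2][0] := 6)

U[2][2] = 6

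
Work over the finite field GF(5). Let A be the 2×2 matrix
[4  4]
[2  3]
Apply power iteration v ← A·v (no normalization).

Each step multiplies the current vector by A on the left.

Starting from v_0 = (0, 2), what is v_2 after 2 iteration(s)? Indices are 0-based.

v_0 = (0, 2).
v_1 = A·v_0 = (3, 1).
v_2 = A·v_1 = (1, 4).

v_2 = (1, 4)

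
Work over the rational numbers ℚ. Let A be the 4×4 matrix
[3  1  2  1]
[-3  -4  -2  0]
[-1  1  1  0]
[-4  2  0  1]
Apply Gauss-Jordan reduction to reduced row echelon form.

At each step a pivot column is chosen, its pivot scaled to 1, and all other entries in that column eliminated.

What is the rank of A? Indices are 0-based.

rank = 4

step 1: normalize row 0 (÷3) = (1, 1/3, 2/3, 1/3)
  row 1: subtract -3×row0 = (0, -3, 0, 1)
  row 2: subtract -1×row0 = (0, 4/3, 5/3, 1/3)
  row 3: subtract -4×row0 = (0, 10/3, 8/3, 7/3)
step 2: normalize row 1 (÷-3) = (0, 1, 0, -1/3)
  row 0: subtract 1/3×row1 = (1, 0, 2/3, 4/9)
  row 2: subtract 4/3×row1 = (0, 0, 5/3, 7/9)
  row 3: subtract 10/3×row1 = (0, 0, 8/3, 31/9)
step 3: normalize row 2 (÷5/3) = (0, 0, 1, 7/15)
  row 0: subtract 2/3×row2 = (1, 0, 0, 2/15)
  row 3: subtract 8/3×row2 = (0, 0, 0, 11/5)
step 4: normalize row 3 (÷11/5) = (0, 0, 0, 1)
  row 0: subtract 2/15×row3 = (1, 0, 0, 0)
  row 1: subtract -1/3×row3 = (0, 1, 0, 0)
  row 2: subtract 7/15×row3 = (0, 0, 1, 0)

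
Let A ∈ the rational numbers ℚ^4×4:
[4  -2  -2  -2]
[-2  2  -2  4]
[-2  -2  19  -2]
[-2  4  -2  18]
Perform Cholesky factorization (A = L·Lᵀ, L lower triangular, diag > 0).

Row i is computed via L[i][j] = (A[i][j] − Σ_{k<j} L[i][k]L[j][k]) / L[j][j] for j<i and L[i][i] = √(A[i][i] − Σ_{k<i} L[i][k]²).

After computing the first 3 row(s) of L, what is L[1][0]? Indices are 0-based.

Step 1: L[0][0] = √(4) = 2.
  L[1][0] = (-2) / L[0][0] = -1.
Step 2: L[1][1] = √(1) = 1.
  L[2][0] = (-2) / L[0][0] = -1.
  L[2][1] = (-3) / L[1][1] = -3.
Step 3: L[2][2] = √(9) = 3.

L[1][0] = -1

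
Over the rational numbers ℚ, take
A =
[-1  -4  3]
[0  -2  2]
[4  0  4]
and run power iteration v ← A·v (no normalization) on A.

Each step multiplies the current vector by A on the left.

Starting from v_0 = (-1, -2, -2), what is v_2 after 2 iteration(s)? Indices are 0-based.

v_2 = (-39, -24, -36)

v_0 = (-1, -2, -2).
v_1 = A·v_0 = (3, 0, -12).
v_2 = A·v_1 = (-39, -24, -36).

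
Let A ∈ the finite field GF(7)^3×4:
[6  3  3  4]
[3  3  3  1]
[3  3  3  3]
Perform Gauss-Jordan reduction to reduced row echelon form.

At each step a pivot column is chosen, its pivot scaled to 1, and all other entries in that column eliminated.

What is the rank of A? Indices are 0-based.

pivot(0,0)=6: scale R0 → (1, 4, 4, 3)
  clear (1,0): R1 −= (3)R0 → (0, 5, 5, 6)
  clear (2,0): R2 −= (3)R0 → (0, 5, 5, 1)
pivot(1,1)=5: scale R1 → (0, 1, 1, 4)
  clear (0,1): R0 −= (4)R1 → (1, 0, 0, 1)
  clear (2,1): R2 −= (5)R1 → (0, 0, 0, 2)
col 2: no nonzero at/below row 2; advance.
pivot(2,3)=2: scale R2 → (0, 0, 0, 1)
  clear (0,3): R0 −= (1)R2 → (1, 0, 0, 0)
  clear (1,3): R1 −= (4)R2 → (0, 1, 1, 0)

rank = 3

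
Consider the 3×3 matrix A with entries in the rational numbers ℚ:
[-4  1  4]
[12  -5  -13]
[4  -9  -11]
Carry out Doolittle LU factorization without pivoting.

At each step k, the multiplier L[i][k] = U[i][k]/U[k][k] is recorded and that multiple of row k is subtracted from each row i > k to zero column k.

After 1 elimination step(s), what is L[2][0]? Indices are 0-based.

[col 0] pivot -4
  R1 -= -3*R0 → (0, -2, -1)  (L[1][0] := -3)
  R2 -= -1*R0 → (0, -8, -7)  (L[2][0] := -1)

L[2][0] = -1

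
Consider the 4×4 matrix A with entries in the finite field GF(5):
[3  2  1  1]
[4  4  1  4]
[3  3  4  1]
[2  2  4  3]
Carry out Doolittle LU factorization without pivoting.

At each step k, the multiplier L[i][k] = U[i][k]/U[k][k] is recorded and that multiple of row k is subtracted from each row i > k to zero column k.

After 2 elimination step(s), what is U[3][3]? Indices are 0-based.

U[3][3] = 1

k=0: U[0][0]=3
  eliminate (1,0): mult=3, new row 1: (0, 3, 3, 1); set L[1][0]=3
  eliminate (2,0): mult=1, new row 2: (0, 1, 3, 0); set L[2][0]=1
  eliminate (3,0): mult=4, new row 3: (0, 4, 0, 4); set L[3][0]=4
k=1: U[1][1]=3
  eliminate (2,1): mult=2, new row 2: (0, 0, 2, 3); set L[2][1]=2
  eliminate (3,1): mult=3, new row 3: (0, 0, 1, 1); set L[3][1]=3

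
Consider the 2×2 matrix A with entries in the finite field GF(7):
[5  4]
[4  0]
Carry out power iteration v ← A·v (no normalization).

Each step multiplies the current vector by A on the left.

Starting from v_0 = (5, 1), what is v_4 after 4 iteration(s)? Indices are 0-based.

v_0 = (5, 1).
v_1 = A·v_0 = (1, 6).
v_2 = A·v_1 = (1, 4).
v_3 = A·v_2 = (0, 4).
v_4 = A·v_3 = (2, 0).

v_4 = (2, 0)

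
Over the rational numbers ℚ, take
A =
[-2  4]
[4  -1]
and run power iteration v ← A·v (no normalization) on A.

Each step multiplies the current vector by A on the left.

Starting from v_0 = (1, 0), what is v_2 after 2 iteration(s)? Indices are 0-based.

v_0 = (1, 0).
v_1 = A·v_0 = (-2, 4).
v_2 = A·v_1 = (20, -12).

v_2 = (20, -12)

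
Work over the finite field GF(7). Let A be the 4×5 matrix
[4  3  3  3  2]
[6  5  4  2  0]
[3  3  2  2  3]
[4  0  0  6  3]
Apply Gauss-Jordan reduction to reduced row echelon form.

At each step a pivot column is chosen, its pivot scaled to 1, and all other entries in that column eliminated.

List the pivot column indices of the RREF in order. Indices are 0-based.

[1] R0 /= 4  ⇒  (1, 6, 6, 6, 4)
     R1 -= 6·R0  ⇒  (0, 4, 3, 1, 4)
     R2 -= 3·R0  ⇒  (0, 6, 5, 5, 5)
     R3 -= 4·R0  ⇒  (0, 4, 4, 3, 1)
[2] R1 /= 4  ⇒  (0, 1, 6, 2, 1)
     R0 -= 6·R1  ⇒  (1, 0, 5, 1, 5)
     R2 -= 6·R1  ⇒  (0, 0, 4, 0, 6)
     R3 -= 4·R1  ⇒  (0, 0, 1, 2, 4)
[3] R2 /= 4  ⇒  (0, 0, 1, 0, 5)
     R0 -= 5·R2  ⇒  (1, 0, 0, 1, 1)
     R1 -= 6·R2  ⇒  (0, 1, 0, 2, 6)
     R3 -= 1·R2  ⇒  (0, 0, 0, 2, 6)
[4] R3 /= 2  ⇒  (0, 0, 0, 1, 3)
     R0 -= 1·R3  ⇒  (1, 0, 0, 0, 5)
     R1 -= 2·R3  ⇒  (0, 1, 0, 0, 0)

pivot columns: 0, 1, 2, 3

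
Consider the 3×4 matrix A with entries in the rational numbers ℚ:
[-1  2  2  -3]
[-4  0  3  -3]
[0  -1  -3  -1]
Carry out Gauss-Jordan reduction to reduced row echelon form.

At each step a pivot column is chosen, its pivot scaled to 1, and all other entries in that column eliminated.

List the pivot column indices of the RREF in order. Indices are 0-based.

pivot(0,0)=-1: scale R0 → (1, -2, -2, 3)
  clear (1,0): R1 −= (-4)R0 → (0, -8, -5, 9)
pivot(1,1)=-8: scale R1 → (0, 1, 5/8, -9/8)
  clear (0,1): R0 −= (-2)R1 → (1, 0, -3/4, 3/4)
  clear (2,1): R2 −= (-1)R1 → (0, 0, -19/8, -17/8)
pivot(2,2)=-19/8: scale R2 → (0, 0, 1, 17/19)
  clear (0,2): R0 −= (-3/4)R2 → (1, 0, 0, 27/19)
  clear (1,2): R1 −= (5/8)R2 → (0, 1, 0, -32/19)

pivot columns: 0, 1, 2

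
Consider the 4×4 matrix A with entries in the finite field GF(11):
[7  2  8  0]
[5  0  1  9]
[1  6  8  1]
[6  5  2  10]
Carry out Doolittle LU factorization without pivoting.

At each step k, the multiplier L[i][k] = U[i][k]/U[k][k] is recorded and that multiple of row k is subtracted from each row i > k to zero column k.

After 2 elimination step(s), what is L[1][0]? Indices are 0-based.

[col 0] pivot 7
  R1 -= 7*R0 → (0, 8, 0, 9)  (L[1][0] := 7)
  R2 -= 8*R0 → (0, 1, 10, 1)  (L[2][0] := 8)
  R3 -= 4*R0 → (0, 8, 3, 10)  (L[3][0] := 4)
[col 1] pivot 8
  R2 -= 7*R1 → (0, 0, 10, 4)  (L[2][1] := 7)
  R3 -= 1*R1 → (0, 0, 3, 1)  (L[3][1] := 1)

L[1][0] = 7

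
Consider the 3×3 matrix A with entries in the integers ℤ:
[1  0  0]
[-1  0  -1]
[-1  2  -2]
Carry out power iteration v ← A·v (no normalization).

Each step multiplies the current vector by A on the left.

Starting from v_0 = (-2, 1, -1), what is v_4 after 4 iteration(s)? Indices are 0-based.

v_4 = (-2, 0, 10)

v_0 = (-2, 1, -1).
v_1 = A·v_0 = (-2, 3, 6).
v_2 = A·v_1 = (-2, -4, -4).
v_3 = A·v_2 = (-2, 6, 2).
v_4 = A·v_3 = (-2, 0, 10).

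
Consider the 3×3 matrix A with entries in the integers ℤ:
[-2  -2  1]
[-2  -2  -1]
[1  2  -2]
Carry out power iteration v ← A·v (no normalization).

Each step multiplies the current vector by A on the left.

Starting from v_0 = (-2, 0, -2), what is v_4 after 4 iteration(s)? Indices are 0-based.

v_0 = (-2, 0, -2).
v_1 = A·v_0 = (2, 6, 2).
v_2 = A·v_1 = (-14, -18, 10).
v_3 = A·v_2 = (74, 54, -70).
v_4 = A·v_3 = (-326, -186, 322).

v_4 = (-326, -186, 322)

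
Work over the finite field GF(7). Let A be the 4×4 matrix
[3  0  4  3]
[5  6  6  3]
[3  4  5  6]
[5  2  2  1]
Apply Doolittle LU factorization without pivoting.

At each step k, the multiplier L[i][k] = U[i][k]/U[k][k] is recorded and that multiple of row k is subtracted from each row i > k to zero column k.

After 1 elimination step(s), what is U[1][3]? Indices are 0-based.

U[1][3] = 5

k=0: U[0][0]=3
  eliminate (1,0): mult=4, new row 1: (0, 6, 4, 5); set L[1][0]=4
  eliminate (2,0): mult=1, new row 2: (0, 4, 1, 3); set L[2][0]=1
  eliminate (3,0): mult=4, new row 3: (0, 2, 0, 3); set L[3][0]=4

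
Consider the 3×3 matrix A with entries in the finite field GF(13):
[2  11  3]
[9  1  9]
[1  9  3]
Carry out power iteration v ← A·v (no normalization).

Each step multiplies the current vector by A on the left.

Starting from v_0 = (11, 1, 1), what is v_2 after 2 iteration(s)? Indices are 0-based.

v_2 = (1, 3, 7)

v_0 = (11, 1, 1).
v_1 = A·v_0 = (10, 5, 10).
v_2 = A·v_1 = (1, 3, 7).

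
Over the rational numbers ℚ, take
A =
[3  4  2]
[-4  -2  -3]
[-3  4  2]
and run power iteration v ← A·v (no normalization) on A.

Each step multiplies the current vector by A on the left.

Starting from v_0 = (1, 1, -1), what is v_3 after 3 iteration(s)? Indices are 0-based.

v_0 = (1, 1, -1).
v_1 = A·v_0 = (5, -3, -1).
v_2 = A·v_1 = (1, -11, -29).
v_3 = A·v_2 = (-99, 105, -105).

v_3 = (-99, 105, -105)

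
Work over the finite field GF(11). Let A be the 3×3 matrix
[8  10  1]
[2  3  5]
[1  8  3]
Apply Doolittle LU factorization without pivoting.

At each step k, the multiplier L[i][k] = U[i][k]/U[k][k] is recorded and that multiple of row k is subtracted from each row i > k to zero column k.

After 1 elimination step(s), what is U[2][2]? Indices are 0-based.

k=0: U[0][0]=8
  eliminate (1,0): mult=3, new row 1: (0, 6, 2); set L[1][0]=3
  eliminate (2,0): mult=7, new row 2: (0, 4, 7); set L[2][0]=7

U[2][2] = 7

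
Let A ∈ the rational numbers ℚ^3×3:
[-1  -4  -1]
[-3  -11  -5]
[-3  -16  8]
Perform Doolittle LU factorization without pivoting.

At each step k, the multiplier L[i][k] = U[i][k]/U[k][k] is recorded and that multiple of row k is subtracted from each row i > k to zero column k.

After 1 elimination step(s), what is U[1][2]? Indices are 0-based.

Step 1: pivot at (0,0) is -1.
  row1 ← row1 − (3)·row0  ⇒  L[1][0]=3, U row1=(0, 1, -2)
  row2 ← row2 − (3)·row0  ⇒  L[2][0]=3, U row2=(0, -4, 11)

U[1][2] = -2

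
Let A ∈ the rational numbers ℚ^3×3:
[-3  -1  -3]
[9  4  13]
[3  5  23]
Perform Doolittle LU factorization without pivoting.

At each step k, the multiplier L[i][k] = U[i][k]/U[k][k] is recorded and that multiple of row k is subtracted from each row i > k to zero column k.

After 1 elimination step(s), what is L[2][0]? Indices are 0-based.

L[2][0] = -1

k=0: U[0][0]=-3
  eliminate (1,0): mult=-3, new row 1: (0, 1, 4); set L[1][0]=-3
  eliminate (2,0): mult=-1, new row 2: (0, 4, 20); set L[2][0]=-1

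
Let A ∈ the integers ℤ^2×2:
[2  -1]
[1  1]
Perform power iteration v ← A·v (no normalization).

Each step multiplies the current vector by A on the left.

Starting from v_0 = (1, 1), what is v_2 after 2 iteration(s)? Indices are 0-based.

v_0 = (1, 1).
v_1 = A·v_0 = (1, 2).
v_2 = A·v_1 = (0, 3).

v_2 = (0, 3)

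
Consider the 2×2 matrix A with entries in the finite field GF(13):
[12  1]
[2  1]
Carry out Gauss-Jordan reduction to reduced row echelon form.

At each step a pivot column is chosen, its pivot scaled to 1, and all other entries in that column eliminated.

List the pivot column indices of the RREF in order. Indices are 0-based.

step 1: normalize row 0 (÷12) = (1, 12)
  row 1: subtract 2×row0 = (0, 3)
step 2: normalize row 1 (÷3) = (0, 1)
  row 0: subtract 12×row1 = (1, 0)

pivot columns: 0, 1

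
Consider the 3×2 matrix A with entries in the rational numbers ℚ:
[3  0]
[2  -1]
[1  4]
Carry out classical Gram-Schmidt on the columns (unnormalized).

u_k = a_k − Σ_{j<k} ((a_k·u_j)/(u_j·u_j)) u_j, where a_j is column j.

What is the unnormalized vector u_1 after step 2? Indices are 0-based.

u_1 = (-3/7, -9/7, 27/7)

Step 1: u_0 = a_0 = (3, 2, 1).
Step 2: u_1 = a_1 − (1/7)·u_0 = (-3/7, -9/7, 27/7).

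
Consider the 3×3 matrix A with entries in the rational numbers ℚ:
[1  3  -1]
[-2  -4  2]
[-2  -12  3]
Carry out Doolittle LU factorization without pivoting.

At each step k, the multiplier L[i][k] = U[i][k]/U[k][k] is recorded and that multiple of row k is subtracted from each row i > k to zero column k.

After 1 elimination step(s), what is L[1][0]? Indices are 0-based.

[col 0] pivot 1
  R1 -= -2*R0 → (0, 2, 0)  (L[1][0] := -2)
  R2 -= -2*R0 → (0, -6, 1)  (L[2][0] := -2)

L[1][0] = -2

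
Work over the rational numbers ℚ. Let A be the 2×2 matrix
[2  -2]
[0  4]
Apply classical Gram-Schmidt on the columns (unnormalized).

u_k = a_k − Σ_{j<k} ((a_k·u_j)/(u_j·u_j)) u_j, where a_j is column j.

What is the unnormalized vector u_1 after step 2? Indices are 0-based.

Step 1: u_0 = a_0 = (2, 0).
Step 2: u_1 = a_1 − (-1)·u_0 = (0, 4).

u_1 = (0, 4)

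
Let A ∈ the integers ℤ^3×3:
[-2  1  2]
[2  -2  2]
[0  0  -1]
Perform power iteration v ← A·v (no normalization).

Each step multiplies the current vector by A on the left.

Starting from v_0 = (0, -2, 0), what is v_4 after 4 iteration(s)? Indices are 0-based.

v_4 = (96, -136, 0)

v_0 = (0, -2, 0).
v_1 = A·v_0 = (-2, 4, 0).
v_2 = A·v_1 = (8, -12, 0).
v_3 = A·v_2 = (-28, 40, 0).
v_4 = A·v_3 = (96, -136, 0).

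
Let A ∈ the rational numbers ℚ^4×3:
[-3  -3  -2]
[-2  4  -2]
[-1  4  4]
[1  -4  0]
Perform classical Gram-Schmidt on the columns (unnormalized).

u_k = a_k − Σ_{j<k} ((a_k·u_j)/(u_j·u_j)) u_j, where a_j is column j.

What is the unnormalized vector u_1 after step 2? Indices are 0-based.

u_1 = (-22/5, 46/15, 53/15, -53/15)

Step 1: u_0 = a_0 = (-3, -2, -1, 1).
Step 2: u_1 = a_1 − (-7/15)·u_0 = (-22/5, 46/15, 53/15, -53/15).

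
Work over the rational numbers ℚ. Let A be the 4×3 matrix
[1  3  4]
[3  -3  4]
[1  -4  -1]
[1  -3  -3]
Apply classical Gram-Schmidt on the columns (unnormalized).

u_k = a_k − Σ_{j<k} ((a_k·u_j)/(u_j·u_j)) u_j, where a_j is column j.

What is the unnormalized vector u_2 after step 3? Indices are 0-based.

Step 1: u_0 = a_0 = (1, 3, 1, 1).
Step 2: u_1 = a_1 − (-13/12)·u_0 = (49/12, 1/4, -35/12, -23/12).
Step 3: u_2 = a_2 − (1)·u_0 − (312/347)·u_1 = (-233/347, 269/347, 216/347, -790/347).

u_2 = (-233/347, 269/347, 216/347, -790/347)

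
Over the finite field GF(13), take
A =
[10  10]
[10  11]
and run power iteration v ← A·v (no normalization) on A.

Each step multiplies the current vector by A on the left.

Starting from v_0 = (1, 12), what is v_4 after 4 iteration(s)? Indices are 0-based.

v_0 = (1, 12).
v_1 = A·v_0 = (0, 12).
v_2 = A·v_1 = (3, 2).
v_3 = A·v_2 = (11, 0).
v_4 = A·v_3 = (6, 6).

v_4 = (6, 6)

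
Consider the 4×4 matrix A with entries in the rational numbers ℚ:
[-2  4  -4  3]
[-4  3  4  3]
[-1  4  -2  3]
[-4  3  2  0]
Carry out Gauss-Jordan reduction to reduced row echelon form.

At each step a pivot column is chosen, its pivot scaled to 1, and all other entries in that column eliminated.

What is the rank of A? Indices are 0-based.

step 1: normalize row 0 (÷-2) = (1, -2, 2, -3/2)
  row 1: subtract -4×row0 = (0, -5, 12, -3)
  row 2: subtract -1×row0 = (0, 2, 0, 3/2)
  row 3: subtract -4×row0 = (0, -5, 10, -6)
step 2: normalize row 1 (÷-5) = (0, 1, -12/5, 3/5)
  row 0: subtract -2×row1 = (1, 0, -14/5, -3/10)
  row 2: subtract 2×row1 = (0, 0, 24/5, 3/10)
  row 3: subtract -5×row1 = (0, 0, -2, -3)
step 3: normalize row 2 (÷24/5) = (0, 0, 1, 1/16)
  row 0: subtract -14/5×row2 = (1, 0, 0, -1/8)
  row 1: subtract -12/5×row2 = (0, 1, 0, 3/4)
  row 3: subtract -2×row2 = (0, 0, 0, -23/8)
step 4: normalize row 3 (÷-23/8) = (0, 0, 0, 1)
  row 0: subtract -1/8×row3 = (1, 0, 0, 0)
  row 1: subtract 3/4×row3 = (0, 1, 0, 0)
  row 2: subtract 1/16×row3 = (0, 0, 1, 0)

rank = 4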